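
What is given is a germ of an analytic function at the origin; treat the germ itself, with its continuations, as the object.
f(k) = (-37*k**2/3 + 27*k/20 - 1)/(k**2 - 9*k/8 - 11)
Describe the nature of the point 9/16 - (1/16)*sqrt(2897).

The denominator factor k**2 - 9*k/8 - 11 vanishes at 9/16 - (1/16)*sqrt(2897) and appears to the power 1; the numerator there equals -275927/1920 + (501/640)*sqrt(2897), nonzero, and no other factor vanishes.
Hence a pole whose order is the multiplicity, 1.

The point is a pole of order 1.


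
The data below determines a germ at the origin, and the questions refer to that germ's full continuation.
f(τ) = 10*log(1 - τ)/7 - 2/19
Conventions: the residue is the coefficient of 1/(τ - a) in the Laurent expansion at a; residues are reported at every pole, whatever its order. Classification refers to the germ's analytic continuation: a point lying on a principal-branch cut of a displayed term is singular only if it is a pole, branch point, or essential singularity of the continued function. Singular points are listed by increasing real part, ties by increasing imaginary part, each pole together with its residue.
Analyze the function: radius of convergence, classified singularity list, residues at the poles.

Radius of convergence at 0: 1.
At 1: a logarithmic branch point.

Branch term (10/7)*log(1 - τ/(1)): its argument vanishes at τ = 1, a logarithmic branch point, modulus 1.
The radius of convergence is the smallest modulus among the singular points: 1.


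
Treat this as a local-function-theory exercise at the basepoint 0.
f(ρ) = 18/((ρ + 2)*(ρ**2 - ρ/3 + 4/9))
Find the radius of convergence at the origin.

The radius of convergence is 2/3.

Denominator factor (ρ + 2): pole of order 1 at -2, modulus 2.
Denominator factor (ρ**2 - ρ/3 + 4/9): discriminant -5/3, complex-conjugate roots (1/6) + ((1/6)*sqrt(15))*i and (1/6) - ((1/6)*sqrt(15))*i; poles of order 1, moduli 2/3 and 2/3.
The radius of convergence is the smallest modulus among the singular points: 2/3.


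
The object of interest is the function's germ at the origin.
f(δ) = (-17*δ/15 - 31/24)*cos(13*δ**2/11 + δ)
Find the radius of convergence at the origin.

The factor cos(13*δ**2/11 + δ) is entire and contributes no finite singular point.
The polynomial part has no poles.
No finite singular points: the Taylor series at 0 converges everywhere.

The radius of convergence is infinite.


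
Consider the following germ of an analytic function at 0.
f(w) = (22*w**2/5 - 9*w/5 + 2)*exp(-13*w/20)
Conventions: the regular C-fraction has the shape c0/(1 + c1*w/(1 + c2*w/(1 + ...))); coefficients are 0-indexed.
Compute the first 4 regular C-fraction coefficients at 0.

The regular C-fraction coefficients are [2, 31/20, 95/248, -12279121/1767000].

Taylor coefficients (expand at 0): a_0 = 2, a_1 = -31/10, a_2 = 2397/400, a_3 = -79963/24000.
c0 = a_0 = 2. Peel one level at a time: if S = 1 + c*w/S' with S'(0) = 1, then c is the w-coefficient of S and S' = c*w/(S - 1).
S_1 = c0/f = 1 + (31/20)*w + (-19/32)*w^2 + ...; c1 = 31/20.
S_2 = c1*w/(S_1 - 1) = 1 + (95/248)*w + (12279121/4612800)*w^2 + ...; c2 = 95/248.
S_3 = c2*w/(S_2 - 1) = 1 + (-12279121/1767000)*w + ...; c3 = -12279121/1767000.


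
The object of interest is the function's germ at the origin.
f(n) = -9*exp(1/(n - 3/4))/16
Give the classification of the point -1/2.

There is no denominator, hence no pole anywhere.
The essential point of exp(1/(n - (3/4))) is 3/4, not -1/2.
So the germ continues analytically to -1/2.

The point is a regular point.


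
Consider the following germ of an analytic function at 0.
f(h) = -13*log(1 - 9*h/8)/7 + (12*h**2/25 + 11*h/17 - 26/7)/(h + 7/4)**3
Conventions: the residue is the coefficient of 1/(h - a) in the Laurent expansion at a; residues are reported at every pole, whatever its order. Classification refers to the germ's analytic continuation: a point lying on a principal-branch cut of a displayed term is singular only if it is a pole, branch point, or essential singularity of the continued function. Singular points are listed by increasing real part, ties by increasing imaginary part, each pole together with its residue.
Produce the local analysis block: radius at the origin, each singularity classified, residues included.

Radius of convergence at 0: 8/9.
At -7/4: a pole of order 3; residue 12/25.
At 8/9: a logarithmic branch point.

Denominator factor (h + 7/4)^3: pole of order 3 at -7/4, modulus 7/4.
Branch term (-13/7)*log(1 - h/(8/9)): its argument vanishes at h = 8/9, a logarithmic branch point, modulus 8/9.
The radius of convergence is the smallest modulus among the singular points: 8/9.
The branch term is analytic at -7/4 and contributes nothing to the residue; only the rational part matters.
At the order-3 pole -7/4 set g(h) = (h - (-7/4))^3*(rational part) = 12*h**2/25 + 11*h/17 - 26/7.
Order-3 pole: residue = g''(a)/2; g''(-7/4) = 24/25, so the residue is 12/25.
List the singular points by increasing real part (a conjugate pair: the negative imaginary part first).


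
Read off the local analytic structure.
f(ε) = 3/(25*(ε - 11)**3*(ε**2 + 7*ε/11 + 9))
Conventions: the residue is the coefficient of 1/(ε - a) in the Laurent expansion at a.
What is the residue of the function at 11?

The residue is 136272/7778342825.

At the order-3 pole 11 set g(ε) = (ε - (11))^3*f(ε) = 3/(25*(ε**2 + 7*ε/11 + 9)).
Order-3 pole: residue = g''(a)/2; g''(11) = 272544/7778342825, so the residue is 136272/7778342825.


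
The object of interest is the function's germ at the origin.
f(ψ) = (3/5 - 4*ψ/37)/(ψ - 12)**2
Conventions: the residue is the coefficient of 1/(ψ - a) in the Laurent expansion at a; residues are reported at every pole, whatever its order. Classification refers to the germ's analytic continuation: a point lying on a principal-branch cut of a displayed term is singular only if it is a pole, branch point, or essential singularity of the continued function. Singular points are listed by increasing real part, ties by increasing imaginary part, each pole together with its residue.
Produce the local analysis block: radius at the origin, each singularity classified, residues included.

Radius of convergence at 0: 12.
At 12: a pole of order 2; residue -4/37.

Denominator factor (ψ - 12)^2: pole of order 2 at 12, modulus 12.
The radius of convergence is the smallest modulus among the singular points: 12.
At the order-2 pole 12 set g(ψ) = (ψ - (12))^2*f(ψ) = 3/5 - 4*ψ/37.
Order-2 pole: residue = g'(a); g'(12) = -4/37, so the residue is -4/37.


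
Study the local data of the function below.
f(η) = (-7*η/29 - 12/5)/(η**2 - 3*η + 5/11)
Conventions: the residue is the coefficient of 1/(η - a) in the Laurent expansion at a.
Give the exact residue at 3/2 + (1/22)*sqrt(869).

The residue is -7/58 - (801/22910)*sqrt(869).

The factor η**2 - 3*η + 5/11 splits as (η - a)(η - a') with a = 3/2 + (1/22)*sqrt(869), a' = 3/2 - (1/22)*sqrt(869). At the order-1 pole a set g(η) = (η - a)*f(η) = [-7*η/29 - 12/5] / (η - a').
Simple pole: residue = g(a) at a = 3/2 + (1/22)*sqrt(869), which is -7/58 - (801/22910)*sqrt(869).


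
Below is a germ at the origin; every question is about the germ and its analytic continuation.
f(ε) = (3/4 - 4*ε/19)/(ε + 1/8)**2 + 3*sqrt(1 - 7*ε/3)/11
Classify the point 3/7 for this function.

The term (3/11)*sqrt(1 - ε/(3/7)) has argument 1 - 3/7/(3/7) = 0 at 3/7: a square-root (algebraic, two-sheeted) branch point; the remaining terms are analytic or single-valued there.

The point is an algebraic (square-root) branch point.


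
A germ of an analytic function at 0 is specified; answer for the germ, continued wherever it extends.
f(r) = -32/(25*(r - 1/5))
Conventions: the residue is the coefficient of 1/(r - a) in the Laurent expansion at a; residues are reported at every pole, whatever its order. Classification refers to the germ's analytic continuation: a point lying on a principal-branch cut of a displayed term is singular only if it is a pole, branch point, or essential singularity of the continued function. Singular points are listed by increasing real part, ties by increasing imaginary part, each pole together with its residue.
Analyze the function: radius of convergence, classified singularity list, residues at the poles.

Denominator factor (r - 1/5): pole of order 1 at 1/5, modulus 1/5.
The radius of convergence is the smallest modulus among the singular points: 1/5.
At the order-1 pole 1/5 set g(r) = (r - (1/5))*f(r) = -32/25.
Simple pole: residue = g(a) at a = 1/5, which is -32/25.

Radius of convergence at 0: 1/5.
At 1/5: a pole of order 1; residue -32/25.


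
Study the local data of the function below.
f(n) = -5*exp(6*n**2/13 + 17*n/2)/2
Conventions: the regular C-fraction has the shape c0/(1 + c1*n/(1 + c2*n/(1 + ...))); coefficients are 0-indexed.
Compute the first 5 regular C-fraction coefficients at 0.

Taylor coefficients (expand at 0): a_0 = -5/2, a_1 = -85/4, a_2 = -19025/208, a_3 = -331585/1248, a_4 = -76019885/129792.
c0 = a_0 = -5/2. Peel one level at a time: if S = 1 + c*n/S' with S'(0) = 1, then c is the n-coefficient of S and S' = c*n/(S - 1).
S_1 = c0/f = 1 + (-17/2)*n + (3709/104)*n^2 + ...; c1 = -17/2.
S_2 = c1*n/(S_1 - 1) = 1 + (3709/884)*n + (14121961/2344368)*n^2 + ...; c2 = 3709/884.
S_3 = c2*n/(S_2 - 1) = 1 + (-14121961/9836268)*n + (51076572517/25752506832)*n^2 + ...; c3 = -14121961/9836268.
S_4 = c3*n/(S_3 - 1) = 1 + (868301732789/628540240188)*n + ...; c4 = 868301732789/628540240188.

The regular C-fraction coefficients are [-5/2, -17/2, 3709/884, -14121961/9836268, 868301732789/628540240188].


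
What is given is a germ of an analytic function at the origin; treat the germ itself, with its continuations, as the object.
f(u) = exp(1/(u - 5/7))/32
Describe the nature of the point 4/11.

There is no denominator, hence no pole anywhere.
The essential point of exp(1/(u - (5/7))) is 5/7, not 4/11.
So the germ continues analytically to 4/11.

The point is a regular point.


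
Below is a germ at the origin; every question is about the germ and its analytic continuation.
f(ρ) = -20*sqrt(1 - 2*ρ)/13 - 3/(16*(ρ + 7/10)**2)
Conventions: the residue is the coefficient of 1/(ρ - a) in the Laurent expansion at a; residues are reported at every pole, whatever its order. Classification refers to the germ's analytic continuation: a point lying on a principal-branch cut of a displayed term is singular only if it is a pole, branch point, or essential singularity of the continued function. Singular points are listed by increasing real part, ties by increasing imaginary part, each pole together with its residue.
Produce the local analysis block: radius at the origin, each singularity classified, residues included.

Denominator factor (ρ + 7/10)^2: pole of order 2 at -7/10, modulus 7/10.
Branch term (-20/13)*sqrt(1 - ρ/(1/2)): its argument vanishes at ρ = 1/2, a square-root branch point, modulus 1/2.
The radius of convergence is the smallest modulus among the singular points: 1/2.
The branch term is analytic at -7/10 and contributes nothing to the residue; only the rational part matters.
At the order-2 pole -7/10 set g(ρ) = (ρ - (-7/10))^2*(rational part) = -3/16.
Order-2 pole: residue = g'(a); g'(-7/10) = 0, so the residue is 0.
List the singular points by increasing real part (a conjugate pair: the negative imaginary part first).

Radius of convergence at 0: 1/2.
At -7/10: a pole of order 2; residue 0.
At 1/2: an algebraic (square-root) branch point.


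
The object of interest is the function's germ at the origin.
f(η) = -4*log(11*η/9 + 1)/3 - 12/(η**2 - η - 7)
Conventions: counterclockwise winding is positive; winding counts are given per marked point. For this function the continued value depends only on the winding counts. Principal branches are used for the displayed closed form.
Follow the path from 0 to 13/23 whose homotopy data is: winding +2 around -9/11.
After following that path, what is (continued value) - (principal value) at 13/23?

Continued minus principal equals -(16/3)*pi*i.

The rational part is single-valued and drops out of the difference; each branch term changes only by its own monodromy.
(-4/3)*log(1 - η/(-9/11)): each positive loop around -9/11 adds 2*pi*i to the log, so winding +2 contributes (-4/3)*(2)*2*pi*i = -(16/3)*pi*i.
Summing the contributions at η = 13/23 gives -(16/3)*pi*i.


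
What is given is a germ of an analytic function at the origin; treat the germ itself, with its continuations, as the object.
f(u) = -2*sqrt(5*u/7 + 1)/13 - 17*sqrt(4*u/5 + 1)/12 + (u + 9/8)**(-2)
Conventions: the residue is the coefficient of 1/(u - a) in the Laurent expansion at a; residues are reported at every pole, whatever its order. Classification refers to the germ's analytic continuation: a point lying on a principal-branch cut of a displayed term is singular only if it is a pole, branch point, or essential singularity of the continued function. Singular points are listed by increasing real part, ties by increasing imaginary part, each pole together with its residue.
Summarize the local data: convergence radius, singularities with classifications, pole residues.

Denominator factor (u + 9/8)^2: pole of order 2 at -9/8, modulus 9/8.
Branch term (-17/12)*sqrt(1 - u/(-5/4)): its argument vanishes at u = -5/4, a square-root branch point, modulus 5/4.
Branch term (-2/13)*sqrt(1 - u/(-7/5)): its argument vanishes at u = -7/5, a square-root branch point, modulus 7/5.
The radius of convergence is the smallest modulus among the singular points: 9/8.
The branch terms are analytic at -9/8 and contribute nothing to the residue; only the rational part matters.
At the order-2 pole -9/8 set g(u) = (u - (-9/8))^2*(rational part) = 1.
Order-2 pole: residue = g'(a); g'(-9/8) = 0, so the residue is 0.
List the singular points by increasing real part (a conjugate pair: the negative imaginary part first).

Radius of convergence at 0: 9/8.
At -7/5: an algebraic (square-root) branch point.
At -5/4: an algebraic (square-root) branch point.
At -9/8: a pole of order 2; residue 0.


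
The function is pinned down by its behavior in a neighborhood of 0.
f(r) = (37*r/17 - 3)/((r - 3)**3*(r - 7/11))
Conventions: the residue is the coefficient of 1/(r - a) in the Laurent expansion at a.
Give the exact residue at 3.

The residue is -18271/149396.

At the order-3 pole 3 set g(r) = (r - (3))^3*f(r) = (37*r/17 - 3)/(r - 7/11).
Order-3 pole: residue = g''(a)/2; g''(3) = -18271/74698, so the residue is -18271/149396.


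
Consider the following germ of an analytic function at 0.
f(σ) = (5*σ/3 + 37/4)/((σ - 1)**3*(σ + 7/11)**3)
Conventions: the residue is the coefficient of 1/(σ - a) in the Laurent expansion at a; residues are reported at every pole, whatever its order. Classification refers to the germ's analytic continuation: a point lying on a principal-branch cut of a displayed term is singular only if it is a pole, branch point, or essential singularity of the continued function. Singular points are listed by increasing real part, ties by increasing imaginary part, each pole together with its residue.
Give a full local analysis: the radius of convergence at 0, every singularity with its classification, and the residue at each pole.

Radius of convergence at 0: 7/11.
At -7/11: a pole of order 3; residue -18462301/3779136.
At 1: a pole of order 3; residue 18462301/3779136.

Denominator factor (σ + 7/11)^3: pole of order 3 at -7/11, modulus 7/11.
Denominator factor (σ - 1)^3: pole of order 3 at 1, modulus 1.
The radius of convergence is the smallest modulus among the singular points: 7/11.
At the order-3 pole -7/11 set g(σ) = (σ - (-7/11))^3*f(σ) = (5*σ/3 + 37/4)/(σ - 1)**3.
Order-3 pole: residue = g''(a)/2; g''(-7/11) = -18462301/1889568, so the residue is -18462301/3779136.
At the order-3 pole 1 set g(σ) = (σ - (1))^3*f(σ) = (5*σ/3 + 37/4)/(σ + 7/11)**3.
Order-3 pole: residue = g''(a)/2; g''(1) = 18462301/1889568, so the residue is 18462301/3779136.
List the singular points by increasing real part (a conjugate pair: the negative imaginary part first).


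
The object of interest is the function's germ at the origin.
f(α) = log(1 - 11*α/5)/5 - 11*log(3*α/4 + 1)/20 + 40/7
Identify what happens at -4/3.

The point is a logarithmic branch point.

The term (-11/20)*log(1 - α/(-4/3)) has argument 1 - -4/3/(-4/3) = 0 at -4/3: a logarithmic (infinitely-sheeted) branch point; the remaining terms are analytic or single-valued there.


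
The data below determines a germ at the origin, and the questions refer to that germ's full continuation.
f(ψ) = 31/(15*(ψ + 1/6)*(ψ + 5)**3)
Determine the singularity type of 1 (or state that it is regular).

Denominator factors: ψ + 1/6 = 7/6 at ψ = 1; ψ + 5 = 6 at ψ = 1 — none vanishes.
So the germ continues analytically to 1.

The point is a regular point.


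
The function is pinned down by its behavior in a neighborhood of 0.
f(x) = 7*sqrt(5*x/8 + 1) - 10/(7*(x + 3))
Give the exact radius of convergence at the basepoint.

Denominator factor (x + 3): pole of order 1 at -3, modulus 3.
Branch term (7)*sqrt(1 - x/(-8/5)): its argument vanishes at x = -8/5, a square-root branch point, modulus 8/5.
The radius of convergence is the smallest modulus among the singular points: 8/5.

The radius of convergence is 8/5.


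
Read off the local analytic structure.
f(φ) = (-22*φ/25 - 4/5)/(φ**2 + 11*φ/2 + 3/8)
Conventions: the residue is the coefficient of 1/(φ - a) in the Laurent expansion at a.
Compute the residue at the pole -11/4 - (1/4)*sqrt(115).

The residue is -11/25 - (81/2875)*sqrt(115).

The factor φ**2 + 11*φ/2 + 3/8 splits as (φ - a)(φ - a') with a = -11/4 - (1/4)*sqrt(115), a' = -11/4 + (1/4)*sqrt(115). At the order-1 pole a set g(φ) = (φ - a)*f(φ) = [-22*φ/25 - 4/5] / (φ - a').
Simple pole: residue = g(a) at a = -11/4 - (1/4)*sqrt(115), which is -11/25 - (81/2875)*sqrt(115).


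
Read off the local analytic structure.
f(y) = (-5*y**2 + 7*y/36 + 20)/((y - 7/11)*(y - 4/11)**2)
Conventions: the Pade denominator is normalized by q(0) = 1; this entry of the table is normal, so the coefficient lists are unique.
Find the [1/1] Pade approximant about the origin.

The Pade approximant has numerator coefficients [-6655/28, -79810783613/143898048]; denominator coefficients [1, -2372121/499646].

Taylor coefficients needed (expand at 0): a_0 = -6655/28, a_1 = -47502059/28224, a_2 = -350810339/43904.
Write the denominator as Q(y) = 1 + q1*y. Requiring Q*f - P = O(y^3) with deg P <= 1 kills the coefficients of y^2..y^2 in Q*f:
  y^2: a_2 + q1*a_1 = 0, i.e. -350810339/43904 + (-47502059/28224)*q1 = 0.
Solving this linear system: q1 = -2372121/499646.
The numerator is Q*f truncated at degree 1: P0 = a_0 = -6655/28; P1 = a_1 + q1*a_0 = -79810783613/143898048.


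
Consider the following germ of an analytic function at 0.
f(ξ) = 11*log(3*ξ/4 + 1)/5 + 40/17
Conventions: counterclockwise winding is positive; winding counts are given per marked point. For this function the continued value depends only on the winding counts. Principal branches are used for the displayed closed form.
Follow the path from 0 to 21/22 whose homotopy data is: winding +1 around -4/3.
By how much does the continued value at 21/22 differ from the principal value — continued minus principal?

The rational part is single-valued and drops out of the difference; each branch term changes only by its own monodromy.
(11/5)*log(1 - ξ/(-4/3)): each positive loop around -4/3 adds 2*pi*i to the log, so winding +1 contributes (11/5)*(1)*2*pi*i = (22/5)*pi*i.
Summing the contributions at ξ = 21/22 gives (22/5)*pi*i.

Continued minus principal equals (22/5)*pi*i.


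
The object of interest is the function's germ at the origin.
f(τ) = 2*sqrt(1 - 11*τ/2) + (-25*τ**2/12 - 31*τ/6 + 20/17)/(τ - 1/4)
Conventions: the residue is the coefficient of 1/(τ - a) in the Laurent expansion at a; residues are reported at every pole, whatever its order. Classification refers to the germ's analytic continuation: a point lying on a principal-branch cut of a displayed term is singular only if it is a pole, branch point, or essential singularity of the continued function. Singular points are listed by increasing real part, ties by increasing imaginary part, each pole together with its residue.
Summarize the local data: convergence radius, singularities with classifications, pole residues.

Radius of convergence at 0: 2/11.
At 2/11: an algebraic (square-root) branch point.
At 1/4: a pole of order 1; residue -267/1088.

Denominator factor (τ - 1/4): pole of order 1 at 1/4, modulus 1/4.
Branch term (2)*sqrt(1 - τ/(2/11)): its argument vanishes at τ = 2/11, a square-root branch point, modulus 2/11.
The radius of convergence is the smallest modulus among the singular points: 2/11.
The branch term is analytic at 1/4 and contributes nothing to the residue; only the rational part matters.
At the order-1 pole 1/4 set g(τ) = (τ - (1/4))*(rational part) = -25*τ**2/12 - 31*τ/6 + 20/17.
Simple pole: residue = g(a) at a = 1/4, which is -267/1088.
List the singular points by increasing real part (a conjugate pair: the negative imaginary part first).


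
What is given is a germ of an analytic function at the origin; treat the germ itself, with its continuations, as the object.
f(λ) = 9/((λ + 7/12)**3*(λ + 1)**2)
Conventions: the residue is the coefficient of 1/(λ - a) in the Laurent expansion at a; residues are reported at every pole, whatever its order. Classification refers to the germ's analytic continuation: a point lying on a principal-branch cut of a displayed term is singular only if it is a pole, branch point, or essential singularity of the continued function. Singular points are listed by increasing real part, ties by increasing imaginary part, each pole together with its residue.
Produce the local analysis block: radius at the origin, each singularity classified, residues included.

Denominator factor (λ + 7/12)^3: pole of order 3 at -7/12, modulus 7/12.
Denominator factor (λ + 1)^2: pole of order 2 at -1, modulus 1.
The radius of convergence is the smallest modulus among the singular points: 7/12.
At the order-2 pole -1 set g(λ) = (λ - (-1))^2*f(λ) = 9/(λ + 7/12)**3.
Order-2 pole: residue = g'(a); g'(-1) = -559872/625, so the residue is -559872/625.
At the order-3 pole -7/12 set g(λ) = (λ - (-7/12))^3*f(λ) = 9/(λ + 1)**2.
Order-3 pole: residue = g''(a)/2; g''(-7/12) = 1119744/625, so the residue is 559872/625.
List the singular points by increasing real part (a conjugate pair: the negative imaginary part first).

Radius of convergence at 0: 7/12.
At -1: a pole of order 2; residue -559872/625.
At -7/12: a pole of order 3; residue 559872/625.


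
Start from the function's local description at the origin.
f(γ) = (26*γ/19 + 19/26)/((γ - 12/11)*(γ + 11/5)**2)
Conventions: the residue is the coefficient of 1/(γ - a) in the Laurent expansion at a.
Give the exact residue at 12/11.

The residue is 3322825/16183934.

At the order-1 pole 12/11 set g(γ) = (γ - (12/11))*f(γ) = (26*γ/19 + 19/26)/(γ + 11/5)**2.
Simple pole: residue = g(a) at a = 12/11, which is 3322825/16183934.


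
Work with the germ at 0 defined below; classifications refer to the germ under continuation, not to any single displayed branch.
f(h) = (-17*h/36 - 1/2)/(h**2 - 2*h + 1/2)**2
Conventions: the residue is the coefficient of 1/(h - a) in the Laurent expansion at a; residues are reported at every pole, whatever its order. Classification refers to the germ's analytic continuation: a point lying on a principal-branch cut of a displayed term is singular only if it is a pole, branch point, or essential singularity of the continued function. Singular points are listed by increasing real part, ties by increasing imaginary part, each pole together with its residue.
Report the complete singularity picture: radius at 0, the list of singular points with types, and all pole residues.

Denominator factor (h**2 - 2*h + 1/2)^2: discriminant 2, real irrational roots 1 + (1/2)*sqrt(2) and 1 - (1/2)*sqrt(2); poles of order 2, moduli 1 + (1/2)*sqrt(2) and 1 - (1/2)*sqrt(2).
The radius of convergence is the smallest modulus among the singular points: 1 - (1/2)*sqrt(2).
The factor h**2 - 2*h + 1/2 splits as (h - a)(h - a') with a = 1 - (1/2)*sqrt(2), a' = 1 + (1/2)*sqrt(2). At the order-2 pole a set g(h) = (h - a)^2*f(h) = [-17*h/36 - 1/2] / (h - a')^2.
Order-2 pole: residue = g'(a); g'(1 - (1/2)*sqrt(2)) = -(35/72)*sqrt(2), so the residue is -(35/72)*sqrt(2).
The factor h**2 - 2*h + 1/2 splits as (h - a)(h - a') with a = 1 + (1/2)*sqrt(2), a' = 1 - (1/2)*sqrt(2). At the order-2 pole a set g(h) = (h - a)^2*f(h) = [-17*h/36 - 1/2] / (h - a')^2.
Order-2 pole: residue = g'(a); g'(1 + (1/2)*sqrt(2)) = (35/72)*sqrt(2), so the residue is (35/72)*sqrt(2).
List the singular points by increasing real part (a conjugate pair: the negative imaginary part first).

Radius of convergence at 0: 1 - (1/2)*sqrt(2).
At 1 - (1/2)*sqrt(2): a pole of order 2; residue -(35/72)*sqrt(2).
At 1 + (1/2)*sqrt(2): a pole of order 2; residue (35/72)*sqrt(2).


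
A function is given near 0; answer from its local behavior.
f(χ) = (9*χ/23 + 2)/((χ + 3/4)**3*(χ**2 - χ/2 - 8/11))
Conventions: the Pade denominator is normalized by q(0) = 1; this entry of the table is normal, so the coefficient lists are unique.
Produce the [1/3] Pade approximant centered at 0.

Taylor coefficients needed (expand at 0): a_0 = -176/27, a_1 = 6061/207, a_2 = -2787719/29808, a_3 = 1053627157/4292352, a_4 = -39568390279/68677632.
Write the denominator as Q(χ) = 1 + q1*χ + q2*χ^2 + q3*χ^3. Requiring Q*f - P = O(χ^5) with deg P <= 1 kills the coefficients of χ^2..χ^4 in Q*f:
  χ^2: a_2 + q1*a_1 + q2*a_0 = 0, i.e. -2787719/29808 + (6061/207)*q1 + (-176/27)*q2 = 0.
  χ^3: a_3 + q1*a_2 + q2*a_1 + q3*a_0 = 0, i.e. 1053627157/4292352 + (-2787719/29808)*q1 + (6061/207)*q2 + (-176/27)*q3 = 0.
  χ^4: a_4 + q1*a_3 + q2*a_2 + q3*a_1 = 0, i.e. -39568390279/68677632 + (1053627157/4292352)*q1 + (-2787719/29808)*q2 + (6061/207)*q3 = 0.
Solving this linear system: q1 = -138148151/29002672, q2 = -1554971557/43504008, q3 = -5340188377/97884018.
The numerator is Q*f truncated at degree 1: P0 = a_0 = -176/27; P1 = a_1 + q1*a_0 = 67911206264/1125666207.

The Pade approximant has numerator coefficients [-176/27, 67911206264/1125666207]; denominator coefficients [1, -138148151/29002672, -1554971557/43504008, -5340188377/97884018].


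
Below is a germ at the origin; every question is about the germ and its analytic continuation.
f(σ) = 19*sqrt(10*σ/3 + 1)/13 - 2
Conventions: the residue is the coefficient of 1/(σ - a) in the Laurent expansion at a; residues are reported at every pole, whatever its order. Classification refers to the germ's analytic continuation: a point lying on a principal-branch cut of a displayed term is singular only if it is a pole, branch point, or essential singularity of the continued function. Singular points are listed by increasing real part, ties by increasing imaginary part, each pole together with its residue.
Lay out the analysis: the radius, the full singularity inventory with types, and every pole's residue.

Radius of convergence at 0: 3/10.
At -3/10: an algebraic (square-root) branch point.

Branch term (19/13)*sqrt(1 - σ/(-3/10)): its argument vanishes at σ = -3/10, a square-root branch point, modulus 3/10.
The radius of convergence is the smallest modulus among the singular points: 3/10.


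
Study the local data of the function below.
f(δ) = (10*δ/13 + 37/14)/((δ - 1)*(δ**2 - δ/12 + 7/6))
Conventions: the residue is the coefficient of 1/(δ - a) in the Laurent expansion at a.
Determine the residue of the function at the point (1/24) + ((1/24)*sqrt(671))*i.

The residue is (-1863/2275) + ((21849/1526525)*sqrt(671))*i.

The factor δ**2 - δ/12 + 7/6 splits as (δ - a)(δ - a') with a = (1/24) + ((1/24)*sqrt(671))*i, a' = (1/24) - ((1/24)*sqrt(671))*i. At the order-1 pole a set g(δ) = (δ - a)*f(δ) = [(10*δ/13 + 37/14)/(δ - 1)] / (δ - a').
Simple pole: residue = g(a) at a = (1/24) + ((1/24)*sqrt(671))*i, which is (-1863/2275) + ((21849/1526525)*sqrt(671))*i.


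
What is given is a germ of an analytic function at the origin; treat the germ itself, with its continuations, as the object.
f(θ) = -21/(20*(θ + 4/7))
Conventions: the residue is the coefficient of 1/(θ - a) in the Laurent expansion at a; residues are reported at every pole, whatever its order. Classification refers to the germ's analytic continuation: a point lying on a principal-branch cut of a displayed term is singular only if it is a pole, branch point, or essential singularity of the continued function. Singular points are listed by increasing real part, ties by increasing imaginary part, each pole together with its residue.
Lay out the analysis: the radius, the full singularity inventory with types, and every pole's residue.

Denominator factor (θ + 4/7): pole of order 1 at -4/7, modulus 4/7.
The radius of convergence is the smallest modulus among the singular points: 4/7.
At the order-1 pole -4/7 set g(θ) = (θ - (-4/7))*f(θ) = -21/20.
Simple pole: residue = g(a) at a = -4/7, which is -21/20.

Radius of convergence at 0: 4/7.
At -4/7: a pole of order 1; residue -21/20.


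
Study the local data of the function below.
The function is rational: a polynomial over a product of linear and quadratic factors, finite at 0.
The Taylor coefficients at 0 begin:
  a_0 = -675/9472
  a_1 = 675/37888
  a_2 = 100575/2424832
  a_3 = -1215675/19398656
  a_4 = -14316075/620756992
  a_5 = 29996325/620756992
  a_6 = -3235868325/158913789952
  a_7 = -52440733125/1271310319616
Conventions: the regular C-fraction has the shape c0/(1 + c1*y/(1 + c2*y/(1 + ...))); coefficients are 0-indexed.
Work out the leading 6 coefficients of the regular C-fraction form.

Taylor coefficients (read off): a_0 = -675/9472, a_1 = 675/37888, a_2 = 100575/2424832, a_3 = -1215675/19398656, a_4 = -14316075/620756992, a_5 = 29996325/620756992.
c0 = a_0 = -675/9472. Peel one level at a time: if S = 1 + c*y/S' with S'(0) = 1, then c is the y-coefficient of S and S' = c*y/(S - 1).
S_1 = c0/f = 1 + (1/4)*y + (165/256)*y^2 + ...; c1 = 1/4.
S_2 = c1*y/(S_1 - 1) = 1 + (-165/64)*y + (36609/4096)*y^2 + ...; c2 = -165/64.
S_3 = c2*y/(S_2 - 1) = 1 + (12203/3520)*y + (739363/580800)*y^2 + ...; c3 = 12203/3520.
S_4 = c3*y/(S_3 - 1) = 1 + (-739363/2013495)*y + (-5208786829/10721751048)*y^2 + ...; c4 = -739363/2013495.
S_5 = c4*y/(S_4 - 1) = 1 + (-286483275595/216538720536)*y + ...; c5 = -286483275595/216538720536.

The regular C-fraction coefficients are [-675/9472, 1/4, -165/64, 12203/3520, -739363/2013495, -286483275595/216538720536].


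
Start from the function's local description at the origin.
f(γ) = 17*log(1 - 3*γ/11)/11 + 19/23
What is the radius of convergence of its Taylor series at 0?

The radius of convergence is 11/3.

Branch term (17/11)*log(1 - γ/(11/3)): its argument vanishes at γ = 11/3, a logarithmic branch point, modulus 11/3.
The radius of convergence is the smallest modulus among the singular points: 11/3.


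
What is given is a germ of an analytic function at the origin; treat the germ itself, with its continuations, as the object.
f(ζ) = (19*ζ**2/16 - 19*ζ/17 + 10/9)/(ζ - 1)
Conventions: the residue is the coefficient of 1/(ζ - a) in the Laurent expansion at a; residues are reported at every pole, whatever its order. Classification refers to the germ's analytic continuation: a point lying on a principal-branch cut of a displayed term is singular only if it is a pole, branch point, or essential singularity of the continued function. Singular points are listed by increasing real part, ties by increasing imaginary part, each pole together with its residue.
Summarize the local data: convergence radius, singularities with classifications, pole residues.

Radius of convergence at 0: 1.
At 1: a pole of order 1; residue 2891/2448.

Denominator factor (ζ - 1): pole of order 1 at 1, modulus 1.
The radius of convergence is the smallest modulus among the singular points: 1.
At the order-1 pole 1 set g(ζ) = (ζ - (1))*f(ζ) = 19*ζ**2/16 - 19*ζ/17 + 10/9.
Simple pole: residue = g(a) at a = 1, which is 2891/2448.


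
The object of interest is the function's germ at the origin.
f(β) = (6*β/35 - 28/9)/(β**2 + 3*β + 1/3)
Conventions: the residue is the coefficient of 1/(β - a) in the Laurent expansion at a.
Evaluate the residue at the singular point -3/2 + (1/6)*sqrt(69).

The factor β**2 + 3*β + 1/3 splits as (β - a)(β - a') with a = -3/2 + (1/6)*sqrt(69), a' = -3/2 - (1/6)*sqrt(69). At the order-1 pole a set g(β) = (β - a)*f(β) = [6*β/35 - 28/9] / (β - a').
Simple pole: residue = g(a) at a = -3/2 + (1/6)*sqrt(69), which is 3/35 - (1061/7245)*sqrt(69).

The residue is 3/35 - (1061/7245)*sqrt(69).


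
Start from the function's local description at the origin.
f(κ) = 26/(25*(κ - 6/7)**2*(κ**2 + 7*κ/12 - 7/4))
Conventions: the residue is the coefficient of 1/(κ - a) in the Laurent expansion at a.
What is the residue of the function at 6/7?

The residue is -6884696/765075.

At the order-2 pole 6/7 set g(κ) = (κ - (6/7))^2*f(κ) = 26/(25*(κ**2 + 7*κ/12 - 7/4)).
Order-2 pole: residue = g'(a); g'(6/7) = -6884696/765075, so the residue is -6884696/765075.


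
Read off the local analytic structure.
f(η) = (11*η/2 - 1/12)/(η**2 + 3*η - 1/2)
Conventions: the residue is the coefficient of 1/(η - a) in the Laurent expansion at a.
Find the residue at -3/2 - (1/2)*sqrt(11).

The factor η**2 + 3*η - 1/2 splits as (η - a)(η - a') with a = -3/2 - (1/2)*sqrt(11), a' = -3/2 + (1/2)*sqrt(11). At the order-1 pole a set g(η) = (η - a)*f(η) = [11*η/2 - 1/12] / (η - a').
Simple pole: residue = g(a) at a = -3/2 - (1/2)*sqrt(11), which is 11/4 + (25/33)*sqrt(11).

The residue is 11/4 + (25/33)*sqrt(11).


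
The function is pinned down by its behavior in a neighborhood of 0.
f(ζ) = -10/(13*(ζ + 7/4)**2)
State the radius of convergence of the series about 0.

The radius of convergence is 7/4.

Denominator factor (ζ + 7/4)^2: pole of order 2 at -7/4, modulus 7/4.
The radius of convergence is the smallest modulus among the singular points: 7/4.


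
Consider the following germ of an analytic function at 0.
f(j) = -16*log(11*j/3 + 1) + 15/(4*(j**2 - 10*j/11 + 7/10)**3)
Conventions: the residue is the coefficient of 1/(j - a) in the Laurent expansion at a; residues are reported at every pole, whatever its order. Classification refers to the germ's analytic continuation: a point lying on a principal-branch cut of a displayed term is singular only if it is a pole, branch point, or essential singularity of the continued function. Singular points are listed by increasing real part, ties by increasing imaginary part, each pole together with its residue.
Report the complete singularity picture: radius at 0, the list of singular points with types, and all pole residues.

Denominator factor (j**2 - 10*j/11 + 7/10)^3: discriminant -1194/605, complex-conjugate roots (5/11) + ((1/110)*sqrt(5970))*i and (5/11) - ((1/110)*sqrt(5970))*i; poles of order 3, moduli (1/10)*sqrt(70) and (1/10)*sqrt(70).
Branch term (-16)*log(1 - j/(-3/11)): its argument vanishes at j = -3/11, a logarithmic branch point, modulus 3/11.
The radius of convergence is the smallest modulus among the singular points: 3/11.
The branch term is analytic at (5/11) - ((1/110)*sqrt(5970))*i and contributes nothing to the residue; only the rational part matters.
The factor j**2 - 10*j/11 + 7/10 splits as (j - a)(j - a') with a = (5/11) - ((1/110)*sqrt(5970))*i, a' = (5/11) + ((1/110)*sqrt(5970))*i. At the order-3 pole a set g(j) = (j - a)^3*(rational part) = [15/4] / (j - a')^3.
Order-3 pole: residue = g''(a)/2; g''((5/11) - ((1/110)*sqrt(5970))*i) = ((20131375/189134376)*sqrt(5970))*i, so the residue is ((20131375/378268752)*sqrt(5970))*i.
The branch term is analytic at (5/11) + ((1/110)*sqrt(5970))*i and contributes nothing to the residue; only the rational part matters.
The factor j**2 - 10*j/11 + 7/10 splits as (j - a)(j - a') with a = (5/11) + ((1/110)*sqrt(5970))*i, a' = (5/11) - ((1/110)*sqrt(5970))*i. At the order-3 pole a set g(j) = (j - a)^3*(rational part) = [15/4] / (j - a')^3.
Order-3 pole: residue = g''(a)/2; g''((5/11) + ((1/110)*sqrt(5970))*i) = -((20131375/189134376)*sqrt(5970))*i, so the residue is -((20131375/378268752)*sqrt(5970))*i.
List the singular points by increasing real part (a conjugate pair: the negative imaginary part first).

Radius of convergence at 0: 3/11.
At -3/11: a logarithmic branch point.
At (5/11) - ((1/110)*sqrt(5970))*i: a pole of order 3; residue ((20131375/378268752)*sqrt(5970))*i.
At (5/11) + ((1/110)*sqrt(5970))*i: a pole of order 3; residue -((20131375/378268752)*sqrt(5970))*i.


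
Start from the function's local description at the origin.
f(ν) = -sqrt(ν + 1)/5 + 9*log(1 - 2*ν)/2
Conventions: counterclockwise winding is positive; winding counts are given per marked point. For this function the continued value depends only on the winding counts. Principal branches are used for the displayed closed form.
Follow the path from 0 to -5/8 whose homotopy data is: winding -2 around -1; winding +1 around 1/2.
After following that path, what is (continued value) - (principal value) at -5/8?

Continued minus principal equals (9)*pi*i.

The rational part is single-valued and drops out of the difference; each branch term changes only by its own monodromy.
(9/2)*log(1 - ν/(1/2)): each positive loop around 1/2 adds 2*pi*i to the log, so winding +1 contributes (9/2)*(1)*2*pi*i = (9)*pi*i.
(-1/5)*sqrt(1 - ν/(-1)): winding -2 is even, the square root returns to the same sheet, contribution 0.
Summing the contributions at ν = -5/8 gives (9)*pi*i.


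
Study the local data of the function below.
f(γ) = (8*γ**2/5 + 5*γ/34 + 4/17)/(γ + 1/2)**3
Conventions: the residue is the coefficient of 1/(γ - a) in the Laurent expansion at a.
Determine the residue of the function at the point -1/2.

At the order-3 pole -1/2 set g(γ) = (γ - (-1/2))^3*f(γ) = 8*γ**2/5 + 5*γ/34 + 4/17.
Order-3 pole: residue = g''(a)/2; g''(-1/2) = 16/5, so the residue is 8/5.

The residue is 8/5.


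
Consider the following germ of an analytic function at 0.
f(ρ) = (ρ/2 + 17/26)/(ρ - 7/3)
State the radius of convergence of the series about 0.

Denominator factor (ρ - 7/3): pole of order 1 at 7/3, modulus 7/3.
The radius of convergence is the smallest modulus among the singular points: 7/3.

The radius of convergence is 7/3.


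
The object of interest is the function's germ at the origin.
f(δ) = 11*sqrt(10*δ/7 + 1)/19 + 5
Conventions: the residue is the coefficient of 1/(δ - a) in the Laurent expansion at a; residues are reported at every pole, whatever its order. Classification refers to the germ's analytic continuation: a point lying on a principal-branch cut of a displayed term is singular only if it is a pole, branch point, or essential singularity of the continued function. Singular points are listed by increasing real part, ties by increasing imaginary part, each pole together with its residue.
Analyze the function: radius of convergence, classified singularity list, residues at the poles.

Branch term (11/19)*sqrt(1 - δ/(-7/10)): its argument vanishes at δ = -7/10, a square-root branch point, modulus 7/10.
The radius of convergence is the smallest modulus among the singular points: 7/10.

Radius of convergence at 0: 7/10.
At -7/10: an algebraic (square-root) branch point.


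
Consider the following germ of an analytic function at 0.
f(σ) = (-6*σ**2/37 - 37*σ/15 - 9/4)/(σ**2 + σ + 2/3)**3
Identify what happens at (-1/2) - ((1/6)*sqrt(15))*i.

The point is a pole of order 3.

The denominator factor σ**2 + σ + 2/3 vanishes at (-1/2) - ((1/6)*sqrt(15))*i and appears to the power 3; the numerator there equals (-2197/2220) + ((1279/3330)*sqrt(15))*i, nonzero, and no other factor vanishes.
Hence a pole whose order is the multiplicity, 3.


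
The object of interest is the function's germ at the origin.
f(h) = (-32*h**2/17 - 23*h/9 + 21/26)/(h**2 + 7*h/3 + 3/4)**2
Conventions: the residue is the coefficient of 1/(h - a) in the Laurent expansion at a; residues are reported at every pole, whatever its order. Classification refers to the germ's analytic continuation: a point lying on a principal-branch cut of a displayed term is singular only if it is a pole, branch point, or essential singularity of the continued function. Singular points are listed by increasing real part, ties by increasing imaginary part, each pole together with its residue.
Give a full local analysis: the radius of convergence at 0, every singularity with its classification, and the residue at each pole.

Denominator factor (h**2 + 7*h/3 + 3/4)^2: discriminant 22/9, real irrational roots -7/6 + (1/6)*sqrt(22) and -7/6 - (1/6)*sqrt(22); poles of order 2, moduli 7/6 - (1/6)*sqrt(22) and 7/6 + (1/6)*sqrt(22).
The radius of convergence is the smallest modulus among the singular points: 7/6 - (1/6)*sqrt(22).
The factor h**2 + 7*h/3 + 3/4 splits as (h - a)(h - a') with a = -7/6 - (1/6)*sqrt(22), a' = -7/6 + (1/6)*sqrt(22). At the order-2 pole a set g(h) = (h - a)^2*f(h) = [-32*h**2/17 - 23*h/9 + 21/26] / (h - a')^2.
Order-2 pole: residue = g'(a); g'(-7/6 - (1/6)*sqrt(22)) = (7093/26741)*sqrt(22), so the residue is (7093/26741)*sqrt(22).
The factor h**2 + 7*h/3 + 3/4 splits as (h - a)(h - a') with a = -7/6 + (1/6)*sqrt(22), a' = -7/6 - (1/6)*sqrt(22). At the order-2 pole a set g(h) = (h - a)^2*f(h) = [-32*h**2/17 - 23*h/9 + 21/26] / (h - a')^2.
Order-2 pole: residue = g'(a); g'(-7/6 + (1/6)*sqrt(22)) = -(7093/26741)*sqrt(22), so the residue is -(7093/26741)*sqrt(22).
List the singular points by increasing real part (a conjugate pair: the negative imaginary part first).

Radius of convergence at 0: 7/6 - (1/6)*sqrt(22).
At -7/6 - (1/6)*sqrt(22): a pole of order 2; residue (7093/26741)*sqrt(22).
At -7/6 + (1/6)*sqrt(22): a pole of order 2; residue -(7093/26741)*sqrt(22).
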